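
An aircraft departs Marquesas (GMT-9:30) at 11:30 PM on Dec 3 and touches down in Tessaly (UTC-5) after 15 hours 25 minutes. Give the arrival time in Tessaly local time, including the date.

Convert departure to UTC: 11:30 PM + 9:30 = 9:00 AM UTC on Dec 4.
Add 15 hours and 25 minutes travel time → 12:25 AM UTC (Dec 5).
Tessaly is UTC−5:00, so local arrival = 12:25 AM − 5:00 = 7:25 PM on Dec 4.

7:25 PM on Dec 4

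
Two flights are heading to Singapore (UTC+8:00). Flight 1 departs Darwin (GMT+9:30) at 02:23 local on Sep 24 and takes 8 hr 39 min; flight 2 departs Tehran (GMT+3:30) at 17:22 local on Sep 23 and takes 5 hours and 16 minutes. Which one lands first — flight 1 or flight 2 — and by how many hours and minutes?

the second, by 6 hours 24 minutes

Flight 1 in UTC: 02:23 − 9:30 = 16:53 on Sep 23.
+8 hours and 39 minutes → arrive 01:32 UTC on Sep 24.
Flight 2 in UTC: 17:22 − 3:30 = 13:52 on Sep 23.
+5 hours and 16 minutes → arrive 19:08 UTC on Sep 23.
Flight 2 lands earlier by 6 hours 24 minutes.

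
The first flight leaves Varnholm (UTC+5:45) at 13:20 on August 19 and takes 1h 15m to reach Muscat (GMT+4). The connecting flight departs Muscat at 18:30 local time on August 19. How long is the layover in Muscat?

Convert departure to UTC: 13:20 − 5:45 = 07:35 UTC on Aug 19.
Add 1 hour 15 minutes flight time → 08:50 UTC.
Muscat is UTC+4:00, so local arrival = 08:50 + 4:00 = 12:50 on Aug 19.
Layover = 18:30 − 12:50 = 5 hours 40 minutes.

5 hours 40 minutes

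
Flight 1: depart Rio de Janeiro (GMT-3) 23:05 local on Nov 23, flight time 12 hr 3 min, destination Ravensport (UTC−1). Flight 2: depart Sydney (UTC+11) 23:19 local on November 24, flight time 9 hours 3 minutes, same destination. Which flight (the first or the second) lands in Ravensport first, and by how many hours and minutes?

Flight 1 in UTC: 23:05 + 3:00 = 02:05 on Nov 24.
+12 hours and 3 minutes → arrive 14:08 UTC on Nov 24.
Flight 2 in UTC: 23:19 − 11:00 = 12:19 on Nov 24.
+9 hours 3 minutes → arrive 21:22 UTC on Nov 24.
Flight 1 lands earlier by 7 hours 14 minutes.

the first, by 7 hours 14 minutes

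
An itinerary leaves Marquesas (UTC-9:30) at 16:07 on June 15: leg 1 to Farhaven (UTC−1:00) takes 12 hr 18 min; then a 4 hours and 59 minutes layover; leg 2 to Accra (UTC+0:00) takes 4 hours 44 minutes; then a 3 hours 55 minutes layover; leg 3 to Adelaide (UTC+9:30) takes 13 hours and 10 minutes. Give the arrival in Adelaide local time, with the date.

Convert departure to UTC: 16:07 + 9:30 = 01:37 UTC on Jun 16.
Add 12 hours and 18 minutes leg 1 → 13:55 UTC.
Add 4 hours 59 minutes layover in Farhaven → 18:54 UTC.
Add 4 hours and 44 minutes leg 2 → 23:38 UTC.
Add 3 hours 55 minutes layover in Accra → 03:33 UTC (Jun 17).
Add 13 hours and 10 minutes leg 3 → 16:43 UTC.
Adelaide is UTC+9:30, so local arrival = 16:43 + 9:30 = 02:13 on Jun 18.

02:13 on Jun 18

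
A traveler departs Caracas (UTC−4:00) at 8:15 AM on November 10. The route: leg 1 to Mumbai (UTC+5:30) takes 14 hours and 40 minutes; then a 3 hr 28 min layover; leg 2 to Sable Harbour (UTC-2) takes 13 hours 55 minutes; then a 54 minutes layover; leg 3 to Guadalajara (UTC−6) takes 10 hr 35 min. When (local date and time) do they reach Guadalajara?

1:47 AM on November 12

Convert departure to UTC: 8:15 AM + 4:00 = 12:15 PM UTC on Nov 10.
Add 14 hours and 40 minutes leg 1 → 2:55 AM UTC (Nov 11).
Add 3 hours 28 minutes layover in Mumbai → 6:23 AM UTC.
Add 13 hours and 55 minutes leg 2 → 8:18 PM UTC.
Add 54 minutes layover in Sable Harbour → 9:12 PM UTC.
Add 10 hours 35 minutes leg 3 → 7:47 AM UTC (Nov 12).
Guadalajara is UTC−6:00, so local arrival = 7:47 AM − 6:00 = 1:47 AM on Nov 12.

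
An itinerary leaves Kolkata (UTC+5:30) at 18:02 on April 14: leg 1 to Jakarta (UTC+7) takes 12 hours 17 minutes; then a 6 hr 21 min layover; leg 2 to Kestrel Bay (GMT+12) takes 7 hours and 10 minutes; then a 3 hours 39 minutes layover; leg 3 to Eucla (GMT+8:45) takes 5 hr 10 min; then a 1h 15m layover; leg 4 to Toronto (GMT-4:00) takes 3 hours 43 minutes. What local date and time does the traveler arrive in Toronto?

00:07 on April 16

Convert departure to UTC: 18:02 − 5:30 = 12:32 UTC on Apr 14.
Add 12 hours 17 minutes leg 1 → 00:49 UTC (Apr 15).
Add 6 hours and 21 minutes layover in Jakarta → 07:10 UTC.
Add 7 hours 10 minutes leg 2 → 14:20 UTC.
Add 3 hours and 39 minutes layover in Kestrel Bay → 17:59 UTC.
Add 5 hours 10 minutes leg 3 → 23:09 UTC.
Add 1 hour 15 minutes layover in Eucla → 00:24 UTC (Apr 16).
Add 3 hours 43 minutes leg 4 → 04:07 UTC.
Toronto is UTC−4:00, so local arrival = 04:07 − 4:00 = 00:07 on Apr 16.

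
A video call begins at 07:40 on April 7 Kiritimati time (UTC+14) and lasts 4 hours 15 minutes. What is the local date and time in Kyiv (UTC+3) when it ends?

Convert start to UTC: 07:40 − 14:00 = 17:40 UTC on Apr 6.
Add 4 hours 15 minutes duration → 21:55 UTC.
Kyiv is UTC+3:00, so local end time = 21:55 + 3:00 = 00:55 on Apr 7.

00:55 on April 7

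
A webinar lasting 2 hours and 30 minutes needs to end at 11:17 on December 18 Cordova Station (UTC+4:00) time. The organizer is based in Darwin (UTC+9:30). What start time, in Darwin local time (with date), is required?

14:17 on December 18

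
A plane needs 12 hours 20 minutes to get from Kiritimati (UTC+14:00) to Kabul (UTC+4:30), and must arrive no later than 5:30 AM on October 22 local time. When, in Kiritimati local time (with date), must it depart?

Target arrival in UTC: 5:30 AM − 4:30 = 1:00 AM on Oct 22.
Subtract 12 hours 20 minutes → departure 12:40 PM UTC on Oct 21.
Kiritimati is UTC+14:00: 12:40 PM + 14:00 = 2:40 AM on Oct 22.

2:40 AM on October 22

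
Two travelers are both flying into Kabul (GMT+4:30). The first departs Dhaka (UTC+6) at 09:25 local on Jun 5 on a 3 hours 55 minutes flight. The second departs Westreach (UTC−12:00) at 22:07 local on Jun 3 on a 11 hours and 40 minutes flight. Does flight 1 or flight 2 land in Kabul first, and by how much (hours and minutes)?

Flight 1 in UTC: 09:25 − 6:00 = 03:25 on Jun 5.
+3 hours and 55 minutes → arrive 07:20 UTC on Jun 5.
Flight 2 in UTC: 22:07 + 12:00 = 10:07 on Jun 4.
+11 hours and 40 minutes → arrive 21:47 UTC on Jun 4.
Flight 2 lands earlier by 9 hours 33 minutes.

the second, by 9 hours 33 minutes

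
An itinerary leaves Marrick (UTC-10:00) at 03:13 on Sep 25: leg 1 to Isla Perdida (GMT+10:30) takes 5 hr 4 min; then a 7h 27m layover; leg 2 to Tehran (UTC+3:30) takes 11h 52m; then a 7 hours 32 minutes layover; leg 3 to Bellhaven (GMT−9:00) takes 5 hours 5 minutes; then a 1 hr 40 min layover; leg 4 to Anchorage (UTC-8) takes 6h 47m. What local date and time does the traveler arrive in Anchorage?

Convert departure to UTC: 03:13 + 10:00 = 13:13 UTC on Sep 25.
Add 5 hours 4 minutes leg 1 → 18:17 UTC.
Add 7 hours 27 minutes layover in Isla Perdida → 01:44 UTC (Sep 26).
Add 11 hours and 52 minutes leg 2 → 13:36 UTC.
Add 7 hours and 32 minutes layover in Tehran → 21:08 UTC.
Add 5 hours 5 minutes leg 3 → 02:13 UTC (Sep 27).
Add 1 hour and 40 minutes layover in Bellhaven → 03:53 UTC.
Add 6 hours 47 minutes leg 4 → 10:40 UTC.
Anchorage is UTC−8:00, so local arrival = 10:40 − 8:00 = 02:40 on Sep 27.

02:40 on September 27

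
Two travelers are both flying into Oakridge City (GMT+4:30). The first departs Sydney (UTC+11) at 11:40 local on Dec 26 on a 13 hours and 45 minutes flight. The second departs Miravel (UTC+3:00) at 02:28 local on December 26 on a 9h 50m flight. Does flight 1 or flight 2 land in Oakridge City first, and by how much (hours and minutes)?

the second, by 5 hours 7 minutes

Flight 1 in UTC: 11:40 − 11:00 = 00:40 on Dec 26.
+13 hours and 45 minutes → arrive 14:25 UTC on Dec 26.
Flight 2 in UTC: 02:28 − 3:00 = 23:28 on Dec 25.
+9 hours and 50 minutes → arrive 09:18 UTC on Dec 26.
Flight 2 lands earlier by 5 hours 7 minutes.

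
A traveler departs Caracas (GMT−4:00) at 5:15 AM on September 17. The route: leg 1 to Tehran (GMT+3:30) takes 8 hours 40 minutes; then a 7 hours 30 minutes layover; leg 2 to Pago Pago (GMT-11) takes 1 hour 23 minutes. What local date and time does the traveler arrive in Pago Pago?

3:48 PM on Sep 17

Convert departure to UTC: 5:15 AM + 4:00 = 9:15 AM UTC on Sep 17.
Add 8 hours 40 minutes leg 1 → 5:55 PM UTC.
Add 7 hours 30 minutes layover in Tehran → 1:25 AM UTC (Sep 18).
Add 1 hour 23 minutes leg 2 → 2:48 AM UTC.
Pago Pago is UTC−11:00, so local arrival = 2:48 AM − 11:00 = 3:48 PM on Sep 17.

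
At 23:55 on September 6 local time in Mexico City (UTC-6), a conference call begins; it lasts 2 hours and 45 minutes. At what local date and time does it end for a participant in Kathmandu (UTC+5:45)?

Kathmandu is 11:45 ahead of Mexico City.
After 2 hours and 45 minutes it is 02:40 (Sep 7) in Mexico City.
Shift by the zone difference: 02:40 + 11:45 = 14:25 on Sep 7 in Kathmandu.

14:25 on September 7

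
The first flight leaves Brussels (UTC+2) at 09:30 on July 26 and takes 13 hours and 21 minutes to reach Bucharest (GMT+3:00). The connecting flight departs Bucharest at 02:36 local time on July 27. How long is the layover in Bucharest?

Convert departure to UTC: 09:30 − 2:00 = 07:30 UTC on Jul 26.
Add 13 hours and 21 minutes flight time → 20:51 UTC.
Bucharest is UTC+3:00, so local arrival = 20:51 + 3:00 = 23:51 on Jul 26.
Layover = 02:36 − 23:51 (+1 day) = 2 hours 45 minutes.

2 hours 45 minutes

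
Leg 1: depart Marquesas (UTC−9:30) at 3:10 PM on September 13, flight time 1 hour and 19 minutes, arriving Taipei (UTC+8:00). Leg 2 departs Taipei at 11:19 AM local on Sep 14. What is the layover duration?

1 hour 20 minutes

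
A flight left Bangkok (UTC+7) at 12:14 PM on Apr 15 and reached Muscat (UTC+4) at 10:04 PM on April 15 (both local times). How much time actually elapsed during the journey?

12 hours 50 minutes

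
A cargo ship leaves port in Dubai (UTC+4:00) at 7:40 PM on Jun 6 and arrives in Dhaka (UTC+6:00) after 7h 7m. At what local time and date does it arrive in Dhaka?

Convert departure to UTC: 7:40 PM − 4:00 = 3:40 PM UTC on Jun 6.
Add 7 hours 7 minutes travel time → 10:47 PM UTC.
Dhaka is UTC+6:00, so local arrival = 10:47 PM + 6:00 = 4:47 AM on Jun 7.

4:47 AM on Jun 7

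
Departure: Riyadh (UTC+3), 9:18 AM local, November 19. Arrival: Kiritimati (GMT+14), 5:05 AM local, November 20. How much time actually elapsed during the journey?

8 hours 47 minutes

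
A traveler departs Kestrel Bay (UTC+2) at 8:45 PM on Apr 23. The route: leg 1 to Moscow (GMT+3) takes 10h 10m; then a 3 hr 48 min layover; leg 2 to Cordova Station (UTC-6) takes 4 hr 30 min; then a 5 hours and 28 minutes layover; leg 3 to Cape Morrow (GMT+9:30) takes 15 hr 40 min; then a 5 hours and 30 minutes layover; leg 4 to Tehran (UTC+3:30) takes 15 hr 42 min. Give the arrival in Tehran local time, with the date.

11:03 AM on Apr 26

Convert departure to UTC: 8:45 PM − 2:00 = 6:45 PM UTC on Apr 23.
Add 10 hours 10 minutes leg 1 → 4:55 AM UTC (Apr 24).
Add 3 hours and 48 minutes layover in Moscow → 8:43 AM UTC.
Add 4 hours and 30 minutes leg 2 → 1:13 PM UTC.
Add 5 hours 28 minutes layover in Cordova Station → 6:41 PM UTC.
Add 15 hours and 40 minutes leg 3 → 10:21 AM UTC (Apr 25).
Add 5 hours 30 minutes layover in Cape Morrow → 3:51 PM UTC.
Add 15 hours 42 minutes leg 4 → 7:33 AM UTC (Apr 26).
Tehran is UTC+3:30, so local arrival = 7:33 AM + 3:30 = 11:03 AM on Apr 26.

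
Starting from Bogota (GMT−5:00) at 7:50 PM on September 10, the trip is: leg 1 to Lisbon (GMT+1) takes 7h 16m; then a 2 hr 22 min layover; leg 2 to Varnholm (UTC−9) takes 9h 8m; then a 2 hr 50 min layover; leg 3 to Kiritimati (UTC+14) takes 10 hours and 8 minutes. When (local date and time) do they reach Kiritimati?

Convert departure to UTC: 7:50 PM + 5:00 = 12:50 AM UTC on Sep 11.
Add 7 hours and 16 minutes leg 1 → 8:06 AM UTC.
Add 2 hours and 22 minutes layover in Lisbon → 10:28 AM UTC.
Add 9 hours 8 minutes leg 2 → 7:36 PM UTC.
Add 2 hours 50 minutes layover in Varnholm → 10:26 PM UTC.
Add 10 hours 8 minutes leg 3 → 8:34 AM UTC (Sep 12).
Kiritimati is UTC+14:00, so local arrival = 8:34 AM + 14:00 = 10:34 PM on Sep 12.

10:34 PM on September 12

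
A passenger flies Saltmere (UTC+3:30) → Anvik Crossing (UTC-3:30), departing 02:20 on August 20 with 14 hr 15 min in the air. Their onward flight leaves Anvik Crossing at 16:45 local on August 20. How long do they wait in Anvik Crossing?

7 hours 10 minutes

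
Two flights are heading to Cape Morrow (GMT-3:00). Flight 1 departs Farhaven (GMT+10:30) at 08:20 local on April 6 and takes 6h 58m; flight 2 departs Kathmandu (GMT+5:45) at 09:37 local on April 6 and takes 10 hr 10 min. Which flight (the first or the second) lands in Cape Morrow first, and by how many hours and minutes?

the first, by 9 hours 14 minutes

Flight 1 in UTC: 08:20 − 10:30 = 21:50 on Apr 5.
+6 hours 58 minutes → arrive 04:48 UTC on Apr 6.
Flight 2 in UTC: 09:37 − 5:45 = 03:52 on Apr 6.
+10 hours 10 minutes → arrive 14:02 UTC on Apr 6.
Flight 1 lands earlier by 9 hours 14 minutes.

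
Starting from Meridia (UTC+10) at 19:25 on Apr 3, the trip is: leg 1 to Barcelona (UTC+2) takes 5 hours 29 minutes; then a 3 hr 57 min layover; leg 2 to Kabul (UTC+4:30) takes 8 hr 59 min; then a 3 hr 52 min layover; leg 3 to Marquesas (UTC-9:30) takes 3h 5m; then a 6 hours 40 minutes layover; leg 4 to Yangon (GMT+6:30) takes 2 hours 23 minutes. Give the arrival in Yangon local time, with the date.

02:20 on Apr 5

Convert departure to UTC: 19:25 − 10:00 = 09:25 UTC on Apr 3.
Add 5 hours and 29 minutes leg 1 → 14:54 UTC.
Add 3 hours 57 minutes layover in Barcelona → 18:51 UTC.
Add 8 hours and 59 minutes leg 2 → 03:50 UTC (Apr 4).
Add 3 hours and 52 minutes layover in Kabul → 07:42 UTC.
Add 3 hours and 5 minutes leg 3 → 10:47 UTC.
Add 6 hours and 40 minutes layover in Marquesas → 17:27 UTC.
Add 2 hours and 23 minutes leg 4 → 19:50 UTC.
Yangon is UTC+6:30, so local arrival = 19:50 + 6:30 = 02:20 on Apr 5.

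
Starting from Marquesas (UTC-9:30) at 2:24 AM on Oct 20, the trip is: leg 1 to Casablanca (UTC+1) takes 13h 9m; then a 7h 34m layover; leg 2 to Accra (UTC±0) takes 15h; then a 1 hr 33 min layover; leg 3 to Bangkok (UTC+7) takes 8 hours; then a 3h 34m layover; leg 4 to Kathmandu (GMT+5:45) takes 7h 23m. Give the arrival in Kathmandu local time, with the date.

1:52 AM on Oct 23

Convert departure to UTC: 2:24 AM + 9:30 = 11:54 AM UTC on Oct 20.
Add 13 hours and 9 minutes leg 1 → 1:03 AM UTC (Oct 21).
Add 7 hours 34 minutes layover in Casablanca → 8:37 AM UTC.
Add 15 hours leg 2 → 11:37 PM UTC.
Add 1 hour and 33 minutes layover in Accra → 1:10 AM UTC (Oct 22).
Add 8 hours leg 3 → 9:10 AM UTC.
Add 3 hours 34 minutes layover in Bangkok → 12:44 PM UTC.
Add 7 hours 23 minutes leg 4 → 8:07 PM UTC.
Kathmandu is UTC+5:45, so local arrival = 8:07 PM + 5:45 = 1:52 AM on Oct 23.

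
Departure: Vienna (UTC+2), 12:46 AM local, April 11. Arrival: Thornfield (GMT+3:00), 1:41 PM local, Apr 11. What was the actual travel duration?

Thornfield is 1:00 ahead of Vienna.
Clock-face elapsed time (ignoring zones) is 12 hours 55 minutes.
Actual elapsed = 12 hours 55 minutes − 1:00 = 11 hours 55 minutes.

11 hours 55 minutes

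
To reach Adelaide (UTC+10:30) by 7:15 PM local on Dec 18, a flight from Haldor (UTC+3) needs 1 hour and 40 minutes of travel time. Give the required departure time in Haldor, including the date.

10:05 AM on December 18

Target arrival in UTC: 7:15 PM − 10:30 = 8:45 AM on Dec 18.
Subtract 1 hour 40 minutes → departure 7:05 AM UTC on Dec 18.
Haldor is UTC+3:00: 7:05 AM + 3:00 = 10:05 AM on Dec 18.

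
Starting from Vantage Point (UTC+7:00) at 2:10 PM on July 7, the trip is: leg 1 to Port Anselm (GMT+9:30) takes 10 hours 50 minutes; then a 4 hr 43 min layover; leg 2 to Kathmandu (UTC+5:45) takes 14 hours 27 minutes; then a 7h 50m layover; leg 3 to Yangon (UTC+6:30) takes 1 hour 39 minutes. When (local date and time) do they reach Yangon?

Convert departure to UTC: 2:10 PM − 7:00 = 7:10 AM UTC on Jul 7.
Add 10 hours and 50 minutes leg 1 → 6:00 PM UTC.
Add 4 hours and 43 minutes layover in Port Anselm → 10:43 PM UTC.
Add 14 hours and 27 minutes leg 2 → 1:10 PM UTC (Jul 8).
Add 7 hours 50 minutes layover in Kathmandu → 9:00 PM UTC.
Add 1 hour 39 minutes leg 3 → 10:39 PM UTC.
Yangon is UTC+6:30, so local arrival = 10:39 PM + 6:30 = 5:09 AM on Jul 9.

5:09 AM on July 9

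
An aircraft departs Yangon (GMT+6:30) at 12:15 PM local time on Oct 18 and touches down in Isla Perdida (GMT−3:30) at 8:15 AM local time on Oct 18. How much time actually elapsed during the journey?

6 hours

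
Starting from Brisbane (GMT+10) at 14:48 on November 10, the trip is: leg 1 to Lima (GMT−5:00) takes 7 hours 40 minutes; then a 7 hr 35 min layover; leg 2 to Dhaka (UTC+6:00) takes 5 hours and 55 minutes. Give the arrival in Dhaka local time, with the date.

07:58 on November 11

Convert departure to UTC: 14:48 − 10:00 = 04:48 UTC on Nov 10.
Add 7 hours 40 minutes leg 1 → 12:28 UTC.
Add 7 hours 35 minutes layover in Lima → 20:03 UTC.
Add 5 hours 55 minutes leg 2 → 01:58 UTC (Nov 11).
Dhaka is UTC+6:00, so local arrival = 01:58 + 6:00 = 07:58 on Nov 11.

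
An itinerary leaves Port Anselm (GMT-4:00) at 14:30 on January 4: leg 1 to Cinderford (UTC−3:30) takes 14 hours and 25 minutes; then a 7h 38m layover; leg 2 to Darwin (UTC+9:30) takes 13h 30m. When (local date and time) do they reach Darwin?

Convert departure to UTC: 14:30 + 4:00 = 18:30 UTC on Jan 4.
Add 14 hours and 25 minutes leg 1 → 08:55 UTC (Jan 5).
Add 7 hours and 38 minutes layover in Cinderford → 16:33 UTC.
Add 13 hours and 30 minutes leg 2 → 06:03 UTC (Jan 6).
Darwin is UTC+9:30, so local arrival = 06:03 + 9:30 = 15:33 on Jan 6.

15:33 on January 6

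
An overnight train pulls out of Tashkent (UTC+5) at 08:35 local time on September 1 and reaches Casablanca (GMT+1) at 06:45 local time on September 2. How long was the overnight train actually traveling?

Departure in UTC: 08:35 − 5:00 = 03:35 on Sep 1.
Arrival in UTC: 06:45 − 1:00 = 05:45 on Sep 2.
Elapsed = 05:45 − 03:35 (+1 day) = 26 hours 10 minutes.

26 hours 10 minutes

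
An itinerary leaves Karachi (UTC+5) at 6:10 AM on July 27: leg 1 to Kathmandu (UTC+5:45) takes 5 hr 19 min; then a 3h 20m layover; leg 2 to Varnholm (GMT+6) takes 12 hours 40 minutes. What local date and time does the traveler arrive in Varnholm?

4:29 AM on Jul 28

Convert departure to UTC: 6:10 AM − 5:00 = 1:10 AM UTC on Jul 27.
Add 5 hours and 19 minutes leg 1 → 6:29 AM UTC.
Add 3 hours 20 minutes layover in Kathmandu → 9:49 AM UTC.
Add 12 hours 40 minutes leg 2 → 10:29 PM UTC.
Varnholm is UTC+6:00, so local arrival = 10:29 PM + 6:00 = 4:29 AM on Jul 28.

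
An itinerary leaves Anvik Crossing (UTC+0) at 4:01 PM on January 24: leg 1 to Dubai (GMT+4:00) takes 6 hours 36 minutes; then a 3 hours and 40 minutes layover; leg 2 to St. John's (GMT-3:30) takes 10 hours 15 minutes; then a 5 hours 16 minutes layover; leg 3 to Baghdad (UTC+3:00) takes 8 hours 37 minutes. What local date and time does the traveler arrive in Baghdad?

5:25 AM on January 26

Anvik Crossing is at UTC+0, so departure is already 4:01 PM UTC on Jan 24.
Add 6 hours and 36 minutes leg 1 → 10:37 PM UTC.
Add 3 hours 40 minutes layover in Dubai → 2:17 AM UTC (Jan 25).
Add 10 hours 15 minutes leg 2 → 12:32 PM UTC.
Add 5 hours 16 minutes layover in St. John's → 5:48 PM UTC.
Add 8 hours and 37 minutes leg 3 → 2:25 AM UTC (Jan 26).
Baghdad is UTC+3:00, so local arrival = 2:25 AM + 3:00 = 5:25 AM on Jan 26.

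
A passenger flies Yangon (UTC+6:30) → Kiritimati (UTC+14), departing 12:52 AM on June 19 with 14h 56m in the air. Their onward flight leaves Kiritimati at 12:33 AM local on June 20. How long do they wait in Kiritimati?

Convert departure to UTC: 12:52 AM − 6:30 = 6:22 PM UTC on Jun 18.
Add 14 hours and 56 minutes flight time → 9:18 AM UTC (Jun 19).
Kiritimati is UTC+14:00, so local arrival = 9:18 AM + 14:00 = 11:18 PM on Jun 19.
Layover = 12:33 AM − 11:18 PM (+1 day) = 1 hour 15 minutes.

1 hour 15 minutes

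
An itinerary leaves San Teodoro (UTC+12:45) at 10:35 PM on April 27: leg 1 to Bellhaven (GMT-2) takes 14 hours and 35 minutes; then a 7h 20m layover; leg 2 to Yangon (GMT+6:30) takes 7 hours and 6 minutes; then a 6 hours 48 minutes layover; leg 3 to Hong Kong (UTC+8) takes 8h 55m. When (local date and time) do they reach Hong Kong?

2:34 PM on Apr 29

Convert departure to UTC: 10:35 PM − 12:45 = 9:50 AM UTC on Apr 27.
Add 14 hours 35 minutes leg 1 → 12:25 AM UTC (Apr 28).
Add 7 hours and 20 minutes layover in Bellhaven → 7:45 AM UTC.
Add 7 hours 6 minutes leg 2 → 2:51 PM UTC.
Add 6 hours 48 minutes layover in Yangon → 9:39 PM UTC.
Add 8 hours and 55 minutes leg 3 → 6:34 AM UTC (Apr 29).
Hong Kong is UTC+8:00, so local arrival = 6:34 AM + 8:00 = 2:34 PM on Apr 29.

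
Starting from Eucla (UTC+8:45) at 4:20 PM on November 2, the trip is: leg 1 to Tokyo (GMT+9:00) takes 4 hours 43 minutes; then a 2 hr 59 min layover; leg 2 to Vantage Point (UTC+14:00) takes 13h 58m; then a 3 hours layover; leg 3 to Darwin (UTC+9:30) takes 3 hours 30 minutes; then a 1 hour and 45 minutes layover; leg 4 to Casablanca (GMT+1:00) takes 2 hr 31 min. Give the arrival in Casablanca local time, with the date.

Convert departure to UTC: 4:20 PM − 8:45 = 7:35 AM UTC on Nov 2.
Add 4 hours 43 minutes leg 1 → 12:18 PM UTC.
Add 2 hours 59 minutes layover in Tokyo → 3:17 PM UTC.
Add 13 hours 58 minutes leg 2 → 5:15 AM UTC (Nov 3).
Add 3 hours layover in Vantage Point → 8:15 AM UTC.
Add 3 hours and 30 minutes leg 3 → 11:45 AM UTC.
Add 1 hour 45 minutes layover in Darwin → 1:30 PM UTC.
Add 2 hours 31 minutes leg 4 → 4:01 PM UTC.
Casablanca is UTC+1:00, so local arrival = 4:01 PM + 1:00 = 5:01 PM on Nov 3.

5:01 PM on Nov 3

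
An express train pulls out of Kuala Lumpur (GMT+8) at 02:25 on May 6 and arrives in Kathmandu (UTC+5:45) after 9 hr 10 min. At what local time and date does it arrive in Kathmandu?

09:20 on May 6

Kathmandu is 2:15 behind Kuala Lumpur.
After 9 hours and 10 minutes it is 11:35 in Kuala Lumpur.
Shift by the zone difference: 11:35 − 2:15 = 09:20 on May 6 in Kathmandu.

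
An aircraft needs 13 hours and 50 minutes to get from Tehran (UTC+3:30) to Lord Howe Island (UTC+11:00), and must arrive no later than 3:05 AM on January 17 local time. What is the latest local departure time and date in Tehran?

Target arrival in UTC: 3:05 AM − 11:00 = 4:05 PM on Jan 16.
Subtract 13 hours and 50 minutes → departure 2:15 AM UTC on Jan 16.
Tehran is UTC+3:30: 2:15 AM + 3:30 = 5:45 AM on Jan 16.

5:45 AM on January 16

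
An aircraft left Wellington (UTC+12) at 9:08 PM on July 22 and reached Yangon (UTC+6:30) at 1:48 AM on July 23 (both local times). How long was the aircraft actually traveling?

10 hours 10 minutes

Yangon is 5:30 behind Wellington.
Clock-face elapsed time (ignoring zones) is 4 hours 40 minutes.
Actual elapsed = 4 hours 40 minutes + 5:30 = 10 hours 10 minutes.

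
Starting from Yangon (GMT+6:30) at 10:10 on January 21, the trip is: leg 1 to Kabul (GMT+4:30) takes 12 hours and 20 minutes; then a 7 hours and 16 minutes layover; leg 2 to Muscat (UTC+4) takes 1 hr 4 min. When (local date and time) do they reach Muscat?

04:20 on Jan 22

Convert departure to UTC: 10:10 − 6:30 = 03:40 UTC on Jan 21.
Add 12 hours 20 minutes leg 1 → 16:00 UTC.
Add 7 hours and 16 minutes layover in Kabul → 23:16 UTC.
Add 1 hour and 4 minutes leg 2 → 00:20 UTC (Jan 22).
Muscat is UTC+4:00, so local arrival = 00:20 + 4:00 = 04:20 on Jan 22.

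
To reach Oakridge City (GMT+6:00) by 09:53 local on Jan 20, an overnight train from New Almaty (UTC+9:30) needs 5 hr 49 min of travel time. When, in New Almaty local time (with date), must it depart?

07:34 on January 20

Target arrival in UTC: 09:53 − 6:00 = 03:53 on Jan 20.
Subtract 5 hours 49 minutes → departure 22:04 UTC on Jan 19.
New Almaty is UTC+9:30: 22:04 + 9:30 = 07:34 on Jan 20.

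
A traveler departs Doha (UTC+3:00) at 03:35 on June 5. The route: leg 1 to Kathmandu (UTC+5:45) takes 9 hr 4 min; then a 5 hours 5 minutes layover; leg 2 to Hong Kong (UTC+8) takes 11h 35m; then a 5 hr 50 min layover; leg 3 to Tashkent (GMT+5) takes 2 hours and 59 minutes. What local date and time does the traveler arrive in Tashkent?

16:08 on June 6

Convert departure to UTC: 03:35 − 3:00 = 00:35 UTC on Jun 5.
Add 9 hours 4 minutes leg 1 → 09:39 UTC.
Add 5 hours 5 minutes layover in Kathmandu → 14:44 UTC.
Add 11 hours and 35 minutes leg 2 → 02:19 UTC (Jun 6).
Add 5 hours 50 minutes layover in Hong Kong → 08:09 UTC.
Add 2 hours and 59 minutes leg 3 → 11:08 UTC.
Tashkent is UTC+5:00, so local arrival = 11:08 + 5:00 = 16:08 on Jun 6.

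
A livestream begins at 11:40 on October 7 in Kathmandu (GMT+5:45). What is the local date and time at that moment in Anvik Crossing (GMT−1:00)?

04:55 on October 7

Anvik Crossing is 6:45 behind Kathmandu.
Shift by the zone difference: 11:40 − 6:45 = 04:55 on Oct 7 in Anvik Crossing.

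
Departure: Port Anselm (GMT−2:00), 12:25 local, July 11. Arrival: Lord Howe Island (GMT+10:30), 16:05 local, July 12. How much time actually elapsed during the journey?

15 hours 10 minutes

Departure in UTC: 12:25 + 2:00 = 14:25 on Jul 11.
Arrival in UTC: 16:05 − 10:30 = 05:35 on Jul 12.
Elapsed = 05:35 − 14:25 (+1 day) = 15 hours 10 minutes.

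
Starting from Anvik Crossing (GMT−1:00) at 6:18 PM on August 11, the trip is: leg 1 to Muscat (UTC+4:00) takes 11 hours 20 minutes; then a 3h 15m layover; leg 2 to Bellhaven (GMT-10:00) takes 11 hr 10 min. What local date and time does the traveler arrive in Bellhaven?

11:03 AM on August 12

Convert departure to UTC: 6:18 PM + 1:00 = 7:18 PM UTC on Aug 11.
Add 11 hours and 20 minutes leg 1 → 6:38 AM UTC (Aug 12).
Add 3 hours and 15 minutes layover in Muscat → 9:53 AM UTC.
Add 11 hours and 10 minutes leg 2 → 9:03 PM UTC.
Bellhaven is UTC−10:00, so local arrival = 9:03 PM − 10:00 = 11:03 AM on Aug 12.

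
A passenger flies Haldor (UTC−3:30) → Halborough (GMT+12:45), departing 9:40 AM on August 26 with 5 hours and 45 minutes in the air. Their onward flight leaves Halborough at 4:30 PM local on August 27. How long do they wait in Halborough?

8 hours 50 minutes

Convert departure to UTC: 9:40 AM + 3:30 = 1:10 PM UTC on Aug 26.
Add 5 hours 45 minutes flight time → 6:55 PM UTC.
Halborough is UTC+12:45, so local arrival = 6:55 PM + 12:45 = 7:40 AM on Aug 27.
Layover = 4:30 PM − 7:40 AM = 8 hours 50 minutes.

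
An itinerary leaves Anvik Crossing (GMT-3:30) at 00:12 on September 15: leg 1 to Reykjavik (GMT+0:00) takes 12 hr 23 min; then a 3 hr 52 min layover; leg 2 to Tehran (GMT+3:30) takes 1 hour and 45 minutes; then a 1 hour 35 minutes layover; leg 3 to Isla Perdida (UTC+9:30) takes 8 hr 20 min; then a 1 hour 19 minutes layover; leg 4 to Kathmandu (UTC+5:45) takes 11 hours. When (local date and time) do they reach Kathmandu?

Convert departure to UTC: 00:12 + 3:30 = 03:42 UTC on Sep 15.
Add 12 hours and 23 minutes leg 1 → 16:05 UTC.
Add 3 hours and 52 minutes layover in Reykjavik → 19:57 UTC.
Add 1 hour and 45 minutes leg 2 → 21:42 UTC.
Add 1 hour 35 minutes layover in Tehran → 23:17 UTC.
Add 8 hours and 20 minutes leg 3 → 07:37 UTC (Sep 16).
Add 1 hour and 19 minutes layover in Isla Perdida → 08:56 UTC.
Add 11 hours leg 4 → 19:56 UTC.
Kathmandu is UTC+5:45, so local arrival = 19:56 + 5:45 = 01:41 on Sep 17.

01:41 on Sep 17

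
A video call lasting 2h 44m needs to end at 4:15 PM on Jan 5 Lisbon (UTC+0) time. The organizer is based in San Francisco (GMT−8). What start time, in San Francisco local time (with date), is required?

Target end time is already UTC: 4:15 PM on Jan 5.
Subtract 2 hours 44 minutes → start 1:31 PM UTC on Jan 5.
San Francisco is UTC−8:00: 1:31 PM − 8:00 = 5:31 AM on Jan 5.

5:31 AM on January 5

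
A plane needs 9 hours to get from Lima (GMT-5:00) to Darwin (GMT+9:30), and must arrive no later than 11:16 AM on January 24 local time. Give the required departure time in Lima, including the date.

11:46 AM on January 23

Target arrival in UTC: 11:16 AM − 9:30 = 1:46 AM on Jan 24.
Subtract 9 hours → departure 4:46 PM UTC on Jan 23.
Lima is UTC−5:00: 4:46 PM − 5:00 = 11:46 AM on Jan 23.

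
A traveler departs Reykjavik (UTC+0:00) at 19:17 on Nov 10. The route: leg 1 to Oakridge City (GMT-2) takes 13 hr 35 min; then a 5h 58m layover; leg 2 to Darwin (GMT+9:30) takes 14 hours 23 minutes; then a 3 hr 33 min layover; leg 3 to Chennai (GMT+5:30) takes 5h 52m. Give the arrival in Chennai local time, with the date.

20:08 on November 12

Reykjavik is at UTC+0, so departure is already 19:17 UTC on Nov 10.
Add 13 hours and 35 minutes leg 1 → 08:52 UTC (Nov 11).
Add 5 hours and 58 minutes layover in Oakridge City → 14:50 UTC.
Add 14 hours 23 minutes leg 2 → 05:13 UTC (Nov 12).
Add 3 hours and 33 minutes layover in Darwin → 08:46 UTC.
Add 5 hours and 52 minutes leg 3 → 14:38 UTC.
Chennai is UTC+5:30, so local arrival = 14:38 + 5:30 = 20:08 on Nov 12.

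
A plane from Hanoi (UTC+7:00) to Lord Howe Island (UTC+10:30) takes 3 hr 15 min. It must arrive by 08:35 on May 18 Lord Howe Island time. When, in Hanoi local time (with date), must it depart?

Target arrival in UTC: 08:35 − 10:30 = 22:05 on May 17.
Subtract 3 hours 15 minutes → departure 18:50 UTC on May 17.
Hanoi is UTC+7:00: 18:50 + 7:00 = 01:50 on May 18.

01:50 on May 18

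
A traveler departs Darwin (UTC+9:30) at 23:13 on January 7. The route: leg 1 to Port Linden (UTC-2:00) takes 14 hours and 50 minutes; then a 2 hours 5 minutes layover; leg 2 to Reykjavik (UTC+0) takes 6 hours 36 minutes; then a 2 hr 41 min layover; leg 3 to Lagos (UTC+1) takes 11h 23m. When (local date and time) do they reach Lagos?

Convert departure to UTC: 23:13 − 9:30 = 13:43 UTC on Jan 7.
Add 14 hours and 50 minutes leg 1 → 04:33 UTC (Jan 8).
Add 2 hours 5 minutes layover in Port Linden → 06:38 UTC.
Add 6 hours and 36 minutes leg 2 → 13:14 UTC.
Add 2 hours 41 minutes layover in Reykjavik → 15:55 UTC.
Add 11 hours and 23 minutes leg 3 → 03:18 UTC (Jan 9).
Lagos is UTC+1:00, so local arrival = 03:18 + 1:00 = 04:18 on Jan 9.

04:18 on Jan 9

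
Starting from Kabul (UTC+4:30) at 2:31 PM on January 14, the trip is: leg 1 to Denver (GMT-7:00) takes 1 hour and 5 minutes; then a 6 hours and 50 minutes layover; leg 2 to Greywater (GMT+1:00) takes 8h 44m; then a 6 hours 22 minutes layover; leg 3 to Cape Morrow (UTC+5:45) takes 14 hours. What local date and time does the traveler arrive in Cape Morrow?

4:47 AM on January 16

Convert departure to UTC: 2:31 PM − 4:30 = 10:01 AM UTC on Jan 14.
Add 1 hour and 5 minutes leg 1 → 11:06 AM UTC.
Add 6 hours 50 minutes layover in Denver → 5:56 PM UTC.
Add 8 hours and 44 minutes leg 2 → 2:40 AM UTC (Jan 15).
Add 6 hours and 22 minutes layover in Greywater → 9:02 AM UTC.
Add 14 hours leg 3 → 11:02 PM UTC.
Cape Morrow is UTC+5:45, so local arrival = 11:02 PM + 5:45 = 4:47 AM on Jan 16.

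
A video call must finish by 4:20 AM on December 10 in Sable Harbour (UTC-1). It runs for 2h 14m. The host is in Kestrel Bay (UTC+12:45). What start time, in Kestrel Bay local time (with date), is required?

3:51 PM on Dec 10

Target end time in UTC: 4:20 AM + 1:00 = 5:20 AM on Dec 10.
Subtract 2 hours 14 minutes → start 3:06 AM UTC on Dec 10.
Kestrel Bay is UTC+12:45: 3:06 AM + 12:45 = 3:51 PM on Dec 10.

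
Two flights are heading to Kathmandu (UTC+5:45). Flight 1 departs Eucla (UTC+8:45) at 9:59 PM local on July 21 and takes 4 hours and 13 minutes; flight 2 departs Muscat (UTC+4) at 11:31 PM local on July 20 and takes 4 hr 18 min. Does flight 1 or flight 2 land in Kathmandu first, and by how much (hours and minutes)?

the second, by 17 hours 38 minutes

Flight 1 in UTC: 9:59 PM − 8:45 = 1:14 PM on Jul 21.
+4 hours 13 minutes → arrive 5:27 PM UTC on Jul 21.
Flight 2 in UTC: 11:31 PM − 4:00 = 7:31 PM on Jul 20.
+4 hours and 18 minutes → arrive 11:49 PM UTC on Jul 20.
Flight 2 lands earlier by 17 hours 38 minutes.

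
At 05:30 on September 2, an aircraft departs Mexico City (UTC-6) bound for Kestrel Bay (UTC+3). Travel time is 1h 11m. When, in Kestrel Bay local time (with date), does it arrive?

Convert departure to UTC: 05:30 + 6:00 = 11:30 UTC on Sep 2.
Add 1 hour 11 minutes travel time → 12:41 UTC.
Kestrel Bay is UTC+3:00, so local arrival = 12:41 + 3:00 = 15:41 on Sep 2.

15:41 on September 2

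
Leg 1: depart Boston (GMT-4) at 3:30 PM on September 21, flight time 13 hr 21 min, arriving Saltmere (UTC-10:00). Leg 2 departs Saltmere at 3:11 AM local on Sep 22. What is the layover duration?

4 hours 20 minutes

Convert departure to UTC: 3:30 PM + 4:00 = 7:30 PM UTC on Sep 21.
Add 13 hours 21 minutes flight time → 8:51 AM UTC (Sep 22).
Saltmere is UTC−10:00, so local arrival = 8:51 AM − 10:00 = 10:51 PM on Sep 21.
Layover = 3:11 AM − 10:51 PM (+1 day) = 4 hours 20 minutes.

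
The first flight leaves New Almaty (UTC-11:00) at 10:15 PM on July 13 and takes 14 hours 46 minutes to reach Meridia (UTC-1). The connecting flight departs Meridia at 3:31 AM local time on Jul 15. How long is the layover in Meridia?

Convert departure to UTC: 10:15 PM + 11:00 = 9:15 AM UTC on Jul 14.
Add 14 hours 46 minutes flight time → 12:01 AM UTC (Jul 15).
Meridia is UTC−1:00, so local arrival = 12:01 AM − 1:00 = 11:01 PM on Jul 14.
Layover = 3:31 AM − 11:01 PM (+1 day) = 4 hours 30 minutes.

4 hours 30 minutes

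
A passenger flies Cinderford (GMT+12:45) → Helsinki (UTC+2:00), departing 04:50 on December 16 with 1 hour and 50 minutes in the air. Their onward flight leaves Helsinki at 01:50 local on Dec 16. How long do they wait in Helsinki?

5 hours 55 minutes

Convert departure to UTC: 04:50 − 12:45 = 16:05 UTC on Dec 15.
Add 1 hour 50 minutes flight time → 17:55 UTC.
Helsinki is UTC+2:00, so local arrival = 17:55 + 2:00 = 19:55 on Dec 15.
Layover = 01:50 − 19:55 (+1 day) = 5 hours 55 minutes.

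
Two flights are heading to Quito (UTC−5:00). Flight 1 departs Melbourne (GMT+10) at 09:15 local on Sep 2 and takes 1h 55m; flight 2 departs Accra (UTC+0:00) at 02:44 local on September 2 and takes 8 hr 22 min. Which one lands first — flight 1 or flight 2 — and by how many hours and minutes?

Flight 1 in UTC: 09:15 − 10:00 = 23:15 on Sep 1.
+1 hour 55 minutes → arrive 01:10 UTC on Sep 2.
Flight 2 departs at 02:44 UTC (Sep 2).
+8 hours 22 minutes → arrive 11:06 UTC on Sep 2.
Flight 1 lands earlier by 9 hours 56 minutes.

the first, by 9 hours 56 minutes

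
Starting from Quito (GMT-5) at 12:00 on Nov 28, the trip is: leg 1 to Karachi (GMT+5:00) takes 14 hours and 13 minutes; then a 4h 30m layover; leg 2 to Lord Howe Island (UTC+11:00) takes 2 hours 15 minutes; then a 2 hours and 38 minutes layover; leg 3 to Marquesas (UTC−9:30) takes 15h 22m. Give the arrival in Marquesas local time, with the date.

Convert departure to UTC: 12:00 + 5:00 = 17:00 UTC on Nov 28.
Add 14 hours and 13 minutes leg 1 → 07:13 UTC (Nov 29).
Add 4 hours and 30 minutes layover in Karachi → 11:43 UTC.
Add 2 hours 15 minutes leg 2 → 13:58 UTC.
Add 2 hours and 38 minutes layover in Lord Howe Island → 16:36 UTC.
Add 15 hours 22 minutes leg 3 → 07:58 UTC (Nov 30).
Marquesas is UTC−9:30, so local arrival = 07:58 − 9:30 = 22:28 on Nov 29.

22:28 on Nov 29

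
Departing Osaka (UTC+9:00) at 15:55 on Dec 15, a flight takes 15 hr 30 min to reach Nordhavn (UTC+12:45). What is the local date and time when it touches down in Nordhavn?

11:10 on Dec 16

Convert departure to UTC: 15:55 − 9:00 = 06:55 UTC on Dec 15.
Add 15 hours and 30 minutes travel time → 22:25 UTC.
Nordhavn is UTC+12:45, so local arrival = 22:25 + 12:45 = 11:10 on Dec 16.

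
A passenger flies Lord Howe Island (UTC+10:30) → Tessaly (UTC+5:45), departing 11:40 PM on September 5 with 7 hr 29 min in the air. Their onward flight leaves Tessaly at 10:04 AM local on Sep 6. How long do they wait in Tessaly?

Convert departure to UTC: 11:40 PM − 10:30 = 1:10 PM UTC on Sep 5.
Add 7 hours 29 minutes flight time → 8:39 PM UTC.
Tessaly is UTC+5:45, so local arrival = 8:39 PM + 5:45 = 2:24 AM on Sep 6.
Layover = 10:04 AM − 2:24 AM = 7 hours 40 minutes.

7 hours 40 minutes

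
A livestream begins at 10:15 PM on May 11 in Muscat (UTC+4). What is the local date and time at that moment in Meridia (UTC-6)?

Meridia is 10:00 behind Muscat.
Shift by the zone difference: 10:15 PM − 10:00 = 12:15 PM on May 11 in Meridia.

12:15 PM on May 11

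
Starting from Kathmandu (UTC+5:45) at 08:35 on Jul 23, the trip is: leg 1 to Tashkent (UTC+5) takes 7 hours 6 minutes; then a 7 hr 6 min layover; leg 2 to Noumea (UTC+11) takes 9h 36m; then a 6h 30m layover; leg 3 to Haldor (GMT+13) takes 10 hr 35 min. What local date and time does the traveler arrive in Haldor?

Convert departure to UTC: 08:35 − 5:45 = 02:50 UTC on Jul 23.
Add 7 hours 6 minutes leg 1 → 09:56 UTC.
Add 7 hours and 6 minutes layover in Tashkent → 17:02 UTC.
Add 9 hours 36 minutes leg 2 → 02:38 UTC (Jul 24).
Add 6 hours and 30 minutes layover in Noumea → 09:08 UTC.
Add 10 hours 35 minutes leg 3 → 19:43 UTC.
Haldor is UTC+13:00, so local arrival = 19:43 + 13:00 = 08:43 on Jul 25.

08:43 on July 25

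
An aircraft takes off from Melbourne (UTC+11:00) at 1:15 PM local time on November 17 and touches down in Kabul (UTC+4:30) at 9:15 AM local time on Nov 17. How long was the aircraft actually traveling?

2 hours 30 minutes

Kabul is 6:30 behind Melbourne.
Clock-face elapsed time (ignoring zones) is −4 hours.
Actual elapsed = −4 hours + 6:30 = 2 hours 30 minutes.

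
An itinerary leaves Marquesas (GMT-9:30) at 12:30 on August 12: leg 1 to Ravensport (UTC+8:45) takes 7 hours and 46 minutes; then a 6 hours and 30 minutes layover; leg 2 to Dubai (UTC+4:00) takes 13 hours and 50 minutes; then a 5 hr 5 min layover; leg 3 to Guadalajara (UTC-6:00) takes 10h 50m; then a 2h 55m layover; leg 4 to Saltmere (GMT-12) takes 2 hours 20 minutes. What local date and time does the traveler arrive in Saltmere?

Convert departure to UTC: 12:30 + 9:30 = 22:00 UTC on Aug 12.
Add 7 hours 46 minutes leg 1 → 05:46 UTC (Aug 13).
Add 6 hours 30 minutes layover in Ravensport → 12:16 UTC.
Add 13 hours 50 minutes leg 2 → 02:06 UTC (Aug 14).
Add 5 hours and 5 minutes layover in Dubai → 07:11 UTC.
Add 10 hours 50 minutes leg 3 → 18:01 UTC.
Add 2 hours 55 minutes layover in Guadalajara → 20:56 UTC.
Add 2 hours 20 minutes leg 4 → 23:16 UTC.
Saltmere is UTC−12:00, so local arrival = 23:16 − 12:00 = 11:16 on Aug 14.

11:16 on August 14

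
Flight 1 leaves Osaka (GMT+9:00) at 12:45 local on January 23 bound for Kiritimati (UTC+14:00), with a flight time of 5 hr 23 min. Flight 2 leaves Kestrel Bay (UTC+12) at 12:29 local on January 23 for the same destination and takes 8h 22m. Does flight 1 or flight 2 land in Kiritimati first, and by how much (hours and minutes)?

Flight 1 in UTC: 12:45 − 9:00 = 03:45 on Jan 23.
+5 hours and 23 minutes → arrive 09:08 UTC on Jan 23.
Flight 2 in UTC: 12:29 − 12:00 = 00:29 on Jan 23.
+8 hours 22 minutes → arrive 08:51 UTC on Jan 23.
Flight 2 lands earlier by 17 minutes.

the second, by 17 minutes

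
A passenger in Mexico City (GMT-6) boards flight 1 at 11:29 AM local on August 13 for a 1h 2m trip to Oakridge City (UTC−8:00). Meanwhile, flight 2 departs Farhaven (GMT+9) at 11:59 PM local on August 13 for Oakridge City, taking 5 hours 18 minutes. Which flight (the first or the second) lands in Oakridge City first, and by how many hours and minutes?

Flight 1 in UTC: 11:29 AM + 6:00 = 5:29 PM on Aug 13.
+1 hour and 2 minutes → arrive 6:31 PM UTC on Aug 13.
Flight 2 in UTC: 11:59 PM − 9:00 = 2:59 PM on Aug 13.
+5 hours 18 minutes → arrive 8:17 PM UTC on Aug 13.
Flight 1 lands earlier by 1 hour 46 minutes.

the first, by 1 hour 46 minutes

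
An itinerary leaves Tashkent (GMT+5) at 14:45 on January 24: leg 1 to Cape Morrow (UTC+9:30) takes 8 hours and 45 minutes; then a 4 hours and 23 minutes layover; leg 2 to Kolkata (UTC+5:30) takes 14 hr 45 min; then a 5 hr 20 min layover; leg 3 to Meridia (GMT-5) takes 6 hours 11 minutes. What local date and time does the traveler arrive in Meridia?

Convert departure to UTC: 14:45 − 5:00 = 09:45 UTC on Jan 24.
Add 8 hours and 45 minutes leg 1 → 18:30 UTC.
Add 4 hours and 23 minutes layover in Cape Morrow → 22:53 UTC.
Add 14 hours and 45 minutes leg 2 → 13:38 UTC (Jan 25).
Add 5 hours and 20 minutes layover in Kolkata → 18:58 UTC.
Add 6 hours 11 minutes leg 3 → 01:09 UTC (Jan 26).
Meridia is UTC−5:00, so local arrival = 01:09 − 5:00 = 20:09 on Jan 25.

20:09 on January 25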